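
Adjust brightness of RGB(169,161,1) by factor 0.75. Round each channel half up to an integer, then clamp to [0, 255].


Multiply each channel by 0.75, round half up, clamp to [0, 255]
R: 169×0.75 = 126.75 → round → 127
G: 161×0.75 = 120.75 → round → 121
B: 1×0.75 = 0.75 → round → 1
= RGB(127, 121, 1)


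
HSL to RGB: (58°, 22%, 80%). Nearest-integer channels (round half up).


H=58°, S=0.22, L=0.80
C = (1-|2L-1|)×S = (1-|0.60|)×0.22 = 0.088
H' = H/60 = 58/60 ≈ 0.9667; X = C×(1-|H' mod 2 - 1|) ≈ 0.0851
m = L - C/2 = 0.80 - 0.044 = 0.756
Sector ⌊H'⌋ = 0 → (R',G',B') = (0.088, ≈0.0851, 0.0)
RGB = ((R'+m)×255, (G'+m)×255, (B'+m)×255) = (215.22, 214.472, 192.78)
Round half up → RGB(215, 214, 193)


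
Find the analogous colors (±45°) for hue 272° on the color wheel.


Base hue: 272°
Left analog: (272 - 45) mod 360 = 227°
Right analog: (272 + 45) mod 360 = 317°
Analogous hues = 227° and 317°


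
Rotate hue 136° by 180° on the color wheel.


New hue = (H + rotation) mod 360
New hue = (136 + 180) mod 360
= 316 mod 360
= 316°


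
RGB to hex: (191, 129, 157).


R = 191 → BF (hex)
G = 129 → 81 (hex)
B = 157 → 9D (hex)
Hex = #BF819D


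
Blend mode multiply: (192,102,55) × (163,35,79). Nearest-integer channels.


Multiply: C = A×B/255, rounded to nearest integer
R: 192×163/255 = 31296/255 ≈ 122.729 → 123
G: 102×35/255 = 3570/255 ≈ 14.000 → 14
B: 55×79/255 = 4345/255 ≈ 17.039 → 17
= RGB(123, 14, 17)


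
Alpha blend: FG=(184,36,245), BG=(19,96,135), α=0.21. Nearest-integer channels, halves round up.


C = α×F + (1-α)×B, with 1-α = 0.79
R: 0.21×184 + 0.79×19 = 38.64 + 15.01 = 53.65 → 54
G: 0.21×36 + 0.79×96 = 7.56 + 75.84 = 83.40 → 83
B: 0.21×245 + 0.79×135 = 51.45 + 106.65 = 158.10 → 158
= RGB(54, 83, 158)


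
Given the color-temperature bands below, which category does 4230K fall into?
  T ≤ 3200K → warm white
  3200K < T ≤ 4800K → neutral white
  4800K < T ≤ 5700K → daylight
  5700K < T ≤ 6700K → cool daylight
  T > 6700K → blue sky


Temperature: 4230K
3200K < 4230K ≤ 4800K → neutral white
Classification: neutral white


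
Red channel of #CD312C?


Color: #CD312C
R = CD = 205
G = 31 = 49
B = 2C = 44
Red = 205


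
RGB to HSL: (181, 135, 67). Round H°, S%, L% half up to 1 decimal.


Normalize: R'=181/255≈0.7098, G'=135/255≈0.5294, B'=67/255≈0.2627
Max=181/255, Min=67/255, Δ=Max-Min=114/255
L = (Max+Min)/2 = (181+67)/510 = 248/510 = 0.48627… → L = 48.6%
L ≤ 0.5 → S = Δ/(Max+Min) = 114/(181+67) = 114/248 = 0.45967… → S = 46.0%
(the 1/255 factors cancel in S and H, so raw channel differences can be used)
Max is R' → H = 60 × (((G-B)/Δ) mod 6) = 60 × (((135-67)/114) mod 6)
  68/114 = 0.5964…
  H = 60 × 0.5964… = 35.789…° → H = 35.8°
= HSL(35.8°, 46.0%, 48.6%)


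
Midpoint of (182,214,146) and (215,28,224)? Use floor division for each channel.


Midpoint: each channel = ⌊(C₁+C₂)/2⌋
R: ⌊(182+215)/2⌋ = 198
G: ⌊(214+28)/2⌋ = 121
B: ⌊(146+224)/2⌋ = 185
= RGB(198, 121, 185)


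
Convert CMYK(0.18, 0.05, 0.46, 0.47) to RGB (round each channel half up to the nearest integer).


R = 255 × (1-C) × (1-K) = 255 × 0.82 × 0.53 = 110.823 → 111
G = 255 × (1-M) × (1-K) = 255 × 0.95 × 0.53 = 128.3925 → 128
B = 255 × (1-Y) × (1-K) = 255 × 0.54 × 0.53 = 72.981 → 73
= RGB(111, 128, 73)


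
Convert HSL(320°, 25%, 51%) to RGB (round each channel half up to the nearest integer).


H=320°, S=0.25, L=0.51
C = (1-|2L-1|)×S = (1-|0.02|)×0.25 = 0.245
H' = H/60 = 320/60 ≈ 5.3333; X = C×(1-|H' mod 2 - 1|) ≈ 0.1633
m = L - C/2 = 0.51 - 0.1225 = 0.3875
Sector ⌊H'⌋ = 5 → (R',G',B') = (0.245, 0.0, ≈0.1633)
RGB = ((R'+m)×255, (G'+m)×255, (B'+m)×255) = (161.2875, 98.8125, 140.4625)
Round half up → RGB(161, 99, 140)


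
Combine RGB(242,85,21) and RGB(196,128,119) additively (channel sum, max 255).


Additive: each channel = min(255, C₁+C₂)
R: 242+196 = 438 → 255
G: 85+128 = 213 → 213
B: 21+119 = 140 → 140
= RGB(255, 213, 140)


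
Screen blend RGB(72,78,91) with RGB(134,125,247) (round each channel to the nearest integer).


Screen: C = 255 - (255-A)×(255-B)/255, rounded to nearest integer
R: 255 - (255-72)×(255-134)/255 = 255 - 22143/255 ≈ 255 - 86.835 = 168.165 → 168
G: 255 - (255-78)×(255-125)/255 = 255 - 23010/255 ≈ 255 - 90.235 = 164.765 → 165
B: 255 - (255-91)×(255-247)/255 = 255 - 1312/255 ≈ 255 - 5.145 = 249.855 → 250
= RGB(168, 165, 250)


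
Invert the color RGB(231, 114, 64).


Invert: (255-R, 255-G, 255-B)
R: 255-231 = 24
G: 255-114 = 141
B: 255-64 = 191
= RGB(24, 141, 191)


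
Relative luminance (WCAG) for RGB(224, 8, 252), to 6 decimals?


Linearize each channel (sRGB transfer function): c = v/255; c_lin = c/12.92 if c ≤ 0.04045, else ((c+0.055)/1.055)^2.4
  R: 224/255 ≈ 0.878431 > 0.04045 → ((0.878431+0.055)/1.055)^2.4 ≈ 0.745404
  G: 8/255 ≈ 0.031373 ≤ 0.04045 → 0.031373/12.92 ≈ 0.002428
  B: 252/255 ≈ 0.988235 > 0.04045 → ((0.988235+0.055)/1.055)^2.4 ≈ 0.973445
R_lin = 0.745404, G_lin = 0.002428, B_lin = 0.973445
L = 0.2126×R + 0.7152×G + 0.0722×B
L = 0.2126×0.745404 + 0.7152×0.002428 + 0.0722×0.973445
L ≈ 0.230492


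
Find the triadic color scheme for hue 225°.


Triadic: equally spaced at 120° intervals
H1 = 225°
H2 = (225 + 120) mod 360 = 345°
H3 = (225 + 240) mod 360 = 105°
Triadic = 225°, 345°, 105°


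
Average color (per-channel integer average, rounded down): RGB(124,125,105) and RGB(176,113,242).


Midpoint: each channel = ⌊(C₁+C₂)/2⌋
R: ⌊(124+176)/2⌋ = 150
G: ⌊(125+113)/2⌋ = 119
B: ⌊(105+242)/2⌋ = 173
= RGB(150, 119, 173)


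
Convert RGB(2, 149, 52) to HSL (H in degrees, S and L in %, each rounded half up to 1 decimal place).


Normalize: R'=2/255≈0.0078, G'=149/255≈0.5843, B'=52/255≈0.2039
Max=149/255, Min=2/255, Δ=Max-Min=147/255
L = (Max+Min)/2 = (149+2)/510 = 151/510 = 0.29607… → L = 29.6%
L ≤ 0.5 → S = Δ/(Max+Min) = 147/(149+2) = 147/151 = 0.97350… → S = 97.4%
(the 1/255 factors cancel in S and H, so raw channel differences can be used)
Max is G' → H = 60 × ((B-R)/Δ + 2) = 60 × ((52-2)/147 + 2)
  50/147 + 2 = 0.3401… + 2 = 2.3401…
  H = 60 × 2.3401… = 140.408…° → H = 140.4°
= HSL(140.4°, 97.4%, 29.6%)


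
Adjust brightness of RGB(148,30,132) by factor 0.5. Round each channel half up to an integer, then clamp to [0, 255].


Multiply each channel by 0.5, round half up, clamp to [0, 255]
R: 148×0.5 = 74
G: 30×0.5 = 15
B: 132×0.5 = 66
= RGB(74, 15, 66)


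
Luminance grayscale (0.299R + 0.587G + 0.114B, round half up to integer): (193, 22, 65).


Gray = 0.299×R + 0.587×G + 0.114×B
Gray = 0.299×193 + 0.587×22 + 0.114×65
Gray = 57.707 + 12.914 + 7.410
Gray = 78.031 → round half up → 78
Gray = 78


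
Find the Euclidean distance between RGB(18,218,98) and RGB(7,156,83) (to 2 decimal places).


d = √[(R₁-R₂)² + (G₁-G₂)² + (B₁-B₂)²]
d = √[(18-7)² + (218-156)² + (98-83)²]
d = √[121 + 3844 + 225]
d = √4190
d ≈ 64.73


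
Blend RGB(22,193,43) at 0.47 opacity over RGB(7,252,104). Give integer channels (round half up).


C = α×F + (1-α)×B, with 1-α = 0.53
R: 0.47×22 + 0.53×7 = 10.34 + 3.71 = 14.05 → 14
G: 0.47×193 + 0.53×252 = 90.71 + 133.56 = 224.27 → 224
B: 0.47×43 + 0.53×104 = 20.21 + 55.12 = 75.33 → 75
= RGB(14, 224, 75)


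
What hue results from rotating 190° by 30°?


New hue = (H + rotation) mod 360
New hue = (190 + 30) mod 360
= 220 mod 360
= 220°


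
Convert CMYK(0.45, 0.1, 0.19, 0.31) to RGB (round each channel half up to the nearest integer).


R = 255 × (1-C) × (1-K) = 255 × 0.55 × 0.69 = 96.7725 → 97
G = 255 × (1-M) × (1-K) = 255 × 0.90 × 0.69 = 158.355 → 158
B = 255 × (1-Y) × (1-K) = 255 × 0.81 × 0.69 = 142.5195 → 143
= RGB(97, 158, 143)


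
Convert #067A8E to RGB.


06 → 6 (R)
7A → 122 (G)
8E → 142 (B)
= RGB(6, 122, 142)


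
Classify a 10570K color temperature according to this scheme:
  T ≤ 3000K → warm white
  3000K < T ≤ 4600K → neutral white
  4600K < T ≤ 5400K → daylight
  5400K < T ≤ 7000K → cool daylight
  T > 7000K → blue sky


Temperature: 10570K
10570K > 7000K → blue sky
Classification: blue sky


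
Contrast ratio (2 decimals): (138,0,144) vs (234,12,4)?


Linearize each sRGB channel c=v/255: c/12.92 if c ≤ 0.04045 else ((c+0.055)/1.055)^2.4
L = 0.2126×R_lin + 0.7152×G_lin + 0.0722×B_lin
Color 1 (138,0,144):
  R=138: 138/255≈0.5412 > 0.04045 → ((0.5412+0.055)/1.055)^2.4 ≈ 0.25415
  G=0: 0/255≈0.0000 ≤ 0.04045 → 0.0000/12.92 ≈ 0.00000
  B=144: 144/255≈0.5647 > 0.04045 → ((0.5647+0.055)/1.055)^2.4 ≈ 0.27889
  L1 = 0.2126×0.25415 + 0.7152×0.00000 + 0.0722×0.27889 ≈ 0.07417
Color 2 (234,12,4):
  R=234: 234/255≈0.9176 > 0.04045 → ((0.9176+0.055)/1.055)^2.4 ≈ 0.82279
  G=12: 12/255≈0.0471 > 0.04045 → ((0.0471+0.055)/1.055)^2.4 ≈ 0.00368
  B=4: 4/255≈0.0157 ≤ 0.04045 → 0.0157/12.92 ≈ 0.00121
  L2 = 0.2126×0.82279 + 0.7152×0.00368 + 0.0722×0.00121 ≈ 0.17764
Lighter = 0.17764, Darker = 0.07417
Ratio = (L_lighter + 0.05) / (L_darker + 0.05)
Ratio = (0.17764 + 0.05) / (0.07417 + 0.05) = 0.22764 / 0.12417 ≈ 1.8333
Ratio ≈ 1.83:1


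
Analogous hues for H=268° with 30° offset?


Base hue: 268°
Left analog: (268 - 30) mod 360 = 238°
Right analog: (268 + 30) mod 360 = 298°
Analogous hues = 238° and 298°


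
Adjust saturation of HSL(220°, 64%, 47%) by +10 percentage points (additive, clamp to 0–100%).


Original S = 64%
Adjustment = +10 percentage points
New S = 64 + (10) = 74
Clamp to [0, 100] → 74
= HSL(220°, 74%, 47%)


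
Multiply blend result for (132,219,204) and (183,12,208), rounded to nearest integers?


Multiply: C = A×B/255, rounded to nearest integer
R: 132×183/255 = 24156/255 ≈ 94.729 → 95
G: 219×12/255 = 2628/255 ≈ 10.306 → 10
B: 204×208/255 = 42432/255 ≈ 166.400 → 166
= RGB(95, 10, 166)


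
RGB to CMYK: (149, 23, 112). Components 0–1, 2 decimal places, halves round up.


R'=149/255≈0.5843, G'=23/255≈0.0902, B'=112/255≈0.4392
K = 1 - max(R',G',B') = 1 - 149/255 = 106/255 = 0.41568… → 0.42
(1-R'-K)/(1-K) simplifies to (max-R)/max with max = 149:
C = (149-149)/149 = 0/149 = 0 → 0.00
M = (149-23)/149 = 126/149 = 0.84563… → 0.85
Y = (149-112)/149 = 37/149 = 0.24832… → 0.25
= CMYK(0.00, 0.85, 0.25, 0.42)


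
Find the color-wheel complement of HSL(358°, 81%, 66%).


Complement = opposite side of color wheel = hue + 180°
H' = (358 + 180) mod 360 = 178°
S and L unchanged.
= HSL(178°, 81%, 66%)


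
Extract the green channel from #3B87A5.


Color: #3B87A5
R = 3B = 59
G = 87 = 135
B = A5 = 165
Green = 135


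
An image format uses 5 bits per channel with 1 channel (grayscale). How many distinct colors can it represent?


Total bits = 5 bits/channel × 1 channels = 5 bits
Distinct colors = 2^5
= 32 colors


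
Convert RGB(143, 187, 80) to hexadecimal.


R = 143 → 8F (hex)
G = 187 → BB (hex)
B = 80 → 50 (hex)
Hex = #8FBB50


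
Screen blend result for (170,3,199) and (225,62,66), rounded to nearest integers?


Screen: C = 255 - (255-A)×(255-B)/255, rounded to nearest integer
R: 255 - (255-170)×(255-225)/255 = 255 - 2550/255 ≈ 255 - 10.000 = 245.000 → 245
G: 255 - (255-3)×(255-62)/255 = 255 - 48636/255 ≈ 255 - 190.729 = 64.271 → 64
B: 255 - (255-199)×(255-66)/255 = 255 - 10584/255 ≈ 255 - 41.506 = 213.494 → 213
= RGB(245, 64, 213)


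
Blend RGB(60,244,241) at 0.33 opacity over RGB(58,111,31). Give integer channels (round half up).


C = α×F + (1-α)×B, with 1-α = 0.67
R: 0.33×60 + 0.67×58 = 19.80 + 38.86 = 58.66 → 59
G: 0.33×244 + 0.67×111 = 80.52 + 74.37 = 154.89 → 155
B: 0.33×241 + 0.67×31 = 79.53 + 20.77 = 100.30 → 100
= RGB(59, 155, 100)


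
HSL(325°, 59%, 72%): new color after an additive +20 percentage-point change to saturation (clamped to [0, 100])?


Original S = 59%
Adjustment = +20 percentage points
New S = 59 + (20) = 79
Clamp to [0, 100] → 79
= HSL(325°, 79%, 72%)


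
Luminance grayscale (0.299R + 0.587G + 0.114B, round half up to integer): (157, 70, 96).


Gray = 0.299×R + 0.587×G + 0.114×B
Gray = 0.299×157 + 0.587×70 + 0.114×96
Gray = 46.943 + 41.090 + 10.944
Gray = 98.977 → round half up → 99
Gray = 99


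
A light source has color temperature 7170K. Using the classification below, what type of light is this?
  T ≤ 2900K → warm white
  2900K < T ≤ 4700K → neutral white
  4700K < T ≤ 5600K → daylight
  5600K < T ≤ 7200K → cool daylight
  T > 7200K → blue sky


Temperature: 7170K
5600K < 7170K ≤ 7200K → cool daylight
Classification: cool daylight


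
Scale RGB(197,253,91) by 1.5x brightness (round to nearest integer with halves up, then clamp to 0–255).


Multiply each channel by 1.5, round half up, clamp to [0, 255]
R: 197×1.5 = 295.5 → round → 296 → clamp → 255
G: 253×1.5 = 379.5 → round → 380 → clamp → 255
B: 91×1.5 = 136.5 → round → 137
= RGB(255, 255, 137)


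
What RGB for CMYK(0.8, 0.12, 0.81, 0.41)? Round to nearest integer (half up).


R = 255 × (1-C) × (1-K) = 255 × 0.20 × 0.59 = 30.09 → 30
G = 255 × (1-M) × (1-K) = 255 × 0.88 × 0.59 = 132.396 → 132
B = 255 × (1-Y) × (1-K) = 255 × 0.19 × 0.59 = 28.5855 → 29
= RGB(30, 132, 29)


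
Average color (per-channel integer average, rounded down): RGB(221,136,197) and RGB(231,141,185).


Midpoint: each channel = ⌊(C₁+C₂)/2⌋
R: ⌊(221+231)/2⌋ = 226
G: ⌊(136+141)/2⌋ = 138
B: ⌊(197+185)/2⌋ = 191
= RGB(226, 138, 191)


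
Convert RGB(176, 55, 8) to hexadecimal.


R = 176 → B0 (hex)
G = 55 → 37 (hex)
B = 8 → 08 (hex)
Hex = #B03708


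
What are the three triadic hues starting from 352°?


Triadic: equally spaced at 120° intervals
H1 = 352°
H2 = (352 + 120) mod 360 = 112°
H3 = (352 + 240) mod 360 = 232°
Triadic = 352°, 112°, 232°


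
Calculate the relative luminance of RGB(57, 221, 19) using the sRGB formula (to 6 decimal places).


Linearize each channel (sRGB transfer function): c = v/255; c_lin = c/12.92 if c ≤ 0.04045, else ((c+0.055)/1.055)^2.4
  R: 57/255 ≈ 0.223529 > 0.04045 → ((0.223529+0.055)/1.055)^2.4 ≈ 0.040915
  G: 221/255 ≈ 0.866667 > 0.04045 → ((0.866667+0.055)/1.055)^2.4 ≈ 0.723055
  B: 19/255 ≈ 0.074510 > 0.04045 → ((0.074510+0.055)/1.055)^2.4 ≈ 0.006512
R_lin = 0.040915, G_lin = 0.723055, B_lin = 0.006512
L = 0.2126×R + 0.7152×G + 0.0722×B
L = 0.2126×0.040915 + 0.7152×0.723055 + 0.0722×0.006512
L ≈ 0.526298


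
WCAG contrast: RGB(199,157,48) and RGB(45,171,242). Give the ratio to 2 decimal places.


Linearize each sRGB channel c=v/255: c/12.92 if c ≤ 0.04045 else ((c+0.055)/1.055)^2.4
L = 0.2126×R_lin + 0.7152×G_lin + 0.0722×B_lin
Color 1 (199,157,48):
  R=199: 199/255≈0.7804 > 0.04045 → ((0.7804+0.055)/1.055)^2.4 ≈ 0.57112
  G=157: 157/255≈0.6157 > 0.04045 → ((0.6157+0.055)/1.055)^2.4 ≈ 0.33716
  B=48: 48/255≈0.1882 > 0.04045 → ((0.1882+0.055)/1.055)^2.4 ≈ 0.02956
  L1 = 0.2126×0.57112 + 0.7152×0.33716 + 0.0722×0.02956 ≈ 0.36469
Color 2 (45,171,242):
  R=45: 45/255≈0.1765 > 0.04045 → ((0.1765+0.055)/1.055)^2.4 ≈ 0.02624
  G=171: 171/255≈0.6706 > 0.04045 → ((0.6706+0.055)/1.055)^2.4 ≈ 0.40724
  B=242: 242/255≈0.9490 > 0.04045 → ((0.9490+0.055)/1.055)^2.4 ≈ 0.88792
  L2 = 0.2126×0.02624 + 0.7152×0.40724 + 0.0722×0.88792 ≈ 0.36095
Lighter = 0.36469, Darker = 0.36095
Ratio = (L_lighter + 0.05) / (L_darker + 0.05)
Ratio = (0.36469 + 0.05) / (0.36095 + 0.05) = 0.41469 / 0.41095 ≈ 1.0091
Ratio ≈ 1.01:1


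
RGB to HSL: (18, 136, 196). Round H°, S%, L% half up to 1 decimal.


Normalize: R'=18/255≈0.0706, G'=136/255≈0.5333, B'=196/255≈0.7686
Max=196/255, Min=18/255, Δ=Max-Min=178/255
L = (Max+Min)/2 = (196+18)/510 = 214/510 = 0.41960… → L = 42.0%
L ≤ 0.5 → S = Δ/(Max+Min) = 178/(196+18) = 178/214 = 0.83177… → S = 83.2%
(the 1/255 factors cancel in S and H, so raw channel differences can be used)
Max is B' → H = 60 × ((R-G)/Δ + 4) = 60 × ((18-136)/178 + 4)
  -118/178 + 4 = -0.6629… + 4 = 3.3370…
  H = 60 × 3.3370… = 200.224…° → H = 200.2°
= HSL(200.2°, 83.2%, 42.0%)


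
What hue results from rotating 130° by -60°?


New hue = (H + rotation) mod 360
New hue = (130 -60) mod 360
= 70 mod 360
= 70°


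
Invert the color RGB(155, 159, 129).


Invert: (255-R, 255-G, 255-B)
R: 255-155 = 100
G: 255-159 = 96
B: 255-129 = 126
= RGB(100, 96, 126)


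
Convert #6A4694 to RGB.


6A → 106 (R)
46 → 70 (G)
94 → 148 (B)
= RGB(106, 70, 148)


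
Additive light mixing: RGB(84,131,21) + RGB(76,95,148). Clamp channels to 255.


Additive: each channel = min(255, C₁+C₂)
R: 84+76 = 160 → 160
G: 131+95 = 226 → 226
B: 21+148 = 169 → 169
= RGB(160, 226, 169)


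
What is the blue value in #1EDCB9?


Color: #1EDCB9
R = 1E = 30
G = DC = 220
B = B9 = 185
Blue = 185


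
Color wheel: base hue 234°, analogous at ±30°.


Base hue: 234°
Left analog: (234 - 30) mod 360 = 204°
Right analog: (234 + 30) mod 360 = 264°
Analogous hues = 204° and 264°


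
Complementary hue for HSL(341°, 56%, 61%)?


Complement = opposite side of color wheel = hue + 180°
H' = (341 + 180) mod 360 = 161°
S and L unchanged.
= HSL(161°, 56%, 61%)


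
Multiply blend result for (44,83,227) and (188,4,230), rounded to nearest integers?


Multiply: C = A×B/255, rounded to nearest integer
R: 44×188/255 = 8272/255 ≈ 32.439 → 32
G: 83×4/255 = 332/255 ≈ 1.302 → 1
B: 227×230/255 = 52210/255 ≈ 204.745 → 205
= RGB(32, 1, 205)


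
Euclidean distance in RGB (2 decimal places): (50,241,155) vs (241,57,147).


d = √[(R₁-R₂)² + (G₁-G₂)² + (B₁-B₂)²]
d = √[(50-241)² + (241-57)² + (155-147)²]
d = √[36481 + 33856 + 64]
d = √70401
d ≈ 265.33


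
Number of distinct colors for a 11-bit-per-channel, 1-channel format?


Total bits = 11 bits/channel × 1 channels = 11 bits
Distinct colors = 2^11
= 2,048 colors


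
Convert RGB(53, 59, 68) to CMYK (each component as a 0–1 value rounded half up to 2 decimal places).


R'=53/255≈0.2078, G'=59/255≈0.2314, B'=68/255≈0.2667
K = 1 - max(R',G',B') = 1 - 68/255 = 187/255 = 0.73333… → 0.73
(1-R'-K)/(1-K) simplifies to (max-R)/max with max = 68:
C = (68-53)/68 = 15/68 = 0.22058… → 0.22
M = (68-59)/68 = 9/68 = 0.13235… → 0.13
Y = (68-68)/68 = 0/68 = 0 → 0.00
= CMYK(0.22, 0.13, 0.00, 0.73)


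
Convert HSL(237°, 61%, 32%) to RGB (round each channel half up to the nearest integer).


H=237°, S=0.61, L=0.32
C = (1-|2L-1|)×S = (1-|-0.36|)×0.61 = 0.3904
H' = H/60 = 237/60 ≈ 3.9500; X = C×(1-|H' mod 2 - 1|) = 0.01952
m = L - C/2 = 0.32 - 0.1952 = 0.1248
Sector ⌊H'⌋ = 3 → (R',G',B') = (0.0, 0.01952, 0.3904)
RGB = ((R'+m)×255, (G'+m)×255, (B'+m)×255) = (31.824, 36.8016, 131.376)
Round half up → RGB(32, 37, 131)


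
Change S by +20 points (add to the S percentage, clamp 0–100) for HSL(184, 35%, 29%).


Original S = 35%
Adjustment = +20 percentage points
New S = 35 + (20) = 55
Clamp to [0, 100] → 55
= HSL(184°, 55%, 29%)


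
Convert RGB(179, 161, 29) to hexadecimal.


R = 179 → B3 (hex)
G = 161 → A1 (hex)
B = 29 → 1D (hex)
Hex = #B3A11D


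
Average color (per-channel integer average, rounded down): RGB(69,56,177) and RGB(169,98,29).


Midpoint: each channel = ⌊(C₁+C₂)/2⌋
R: ⌊(69+169)/2⌋ = 119
G: ⌊(56+98)/2⌋ = 77
B: ⌊(177+29)/2⌋ = 103
= RGB(119, 77, 103)


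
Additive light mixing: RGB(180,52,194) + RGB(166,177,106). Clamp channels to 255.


Additive: each channel = min(255, C₁+C₂)
R: 180+166 = 346 → 255
G: 52+177 = 229 → 229
B: 194+106 = 300 → 255
= RGB(255, 229, 255)


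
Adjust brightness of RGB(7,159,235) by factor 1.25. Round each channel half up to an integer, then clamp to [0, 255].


Multiply each channel by 1.25, round half up, clamp to [0, 255]
R: 7×1.25 = 8.75 → round → 9
G: 159×1.25 = 198.75 → round → 199
B: 235×1.25 = 293.75 → round → 294 → clamp → 255
= RGB(9, 199, 255)


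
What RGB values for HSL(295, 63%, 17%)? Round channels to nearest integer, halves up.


H=295°, S=0.63, L=0.17
C = (1-|2L-1|)×S = (1-|-0.66|)×0.63 = 0.2142
H' = H/60 = 295/60 ≈ 4.9167; X = C×(1-|H' mod 2 - 1|) = 0.19635
m = L - C/2 = 0.17 - 0.1071 = 0.0629
Sector ⌊H'⌋ = 4 → (R',G',B') = (0.19635, 0.0, 0.2142)
RGB = ((R'+m)×255, (G'+m)×255, (B'+m)×255) = (66.10875, 16.0395, 70.6605)
Round half up → RGB(66, 16, 71)


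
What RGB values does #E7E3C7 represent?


E7 → 231 (R)
E3 → 227 (G)
C7 → 199 (B)
= RGB(231, 227, 199)


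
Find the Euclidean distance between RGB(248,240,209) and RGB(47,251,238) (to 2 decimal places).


d = √[(R₁-R₂)² + (G₁-G₂)² + (B₁-B₂)²]
d = √[(248-47)² + (240-251)² + (209-238)²]
d = √[40401 + 121 + 841]
d = √41363
d ≈ 203.38


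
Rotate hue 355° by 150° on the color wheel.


New hue = (H + rotation) mod 360
New hue = (355 + 150) mod 360
= 505 mod 360
= 145°


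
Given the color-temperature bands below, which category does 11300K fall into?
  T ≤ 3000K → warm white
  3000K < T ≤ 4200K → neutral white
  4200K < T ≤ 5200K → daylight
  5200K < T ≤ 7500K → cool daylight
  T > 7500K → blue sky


Temperature: 11300K
11300K > 7500K → blue sky
Classification: blue sky


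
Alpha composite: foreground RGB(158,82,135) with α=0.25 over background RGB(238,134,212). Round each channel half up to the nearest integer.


C = α×F + (1-α)×B, with 1-α = 0.75
R: 0.25×158 + 0.75×238 = 39.50 + 178.50 = 218.00 → 218
G: 0.25×82 + 0.75×134 = 20.50 + 100.50 = 121.00 → 121
B: 0.25×135 + 0.75×212 = 33.75 + 159.00 = 192.75 → 193
= RGB(218, 121, 193)


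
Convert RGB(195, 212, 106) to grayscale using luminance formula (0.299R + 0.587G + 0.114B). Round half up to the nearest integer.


Gray = 0.299×R + 0.587×G + 0.114×B
Gray = 0.299×195 + 0.587×212 + 0.114×106
Gray = 58.305 + 124.444 + 12.084
Gray = 194.833 → round half up → 195
Gray = 195


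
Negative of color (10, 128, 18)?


Invert: (255-R, 255-G, 255-B)
R: 255-10 = 245
G: 255-128 = 127
B: 255-18 = 237
= RGB(245, 127, 237)


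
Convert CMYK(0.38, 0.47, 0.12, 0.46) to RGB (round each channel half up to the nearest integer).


R = 255 × (1-C) × (1-K) = 255 × 0.62 × 0.54 = 85.374 → 85
G = 255 × (1-M) × (1-K) = 255 × 0.53 × 0.54 = 72.981 → 73
B = 255 × (1-Y) × (1-K) = 255 × 0.88 × 0.54 = 121.176 → 121
= RGB(85, 73, 121)


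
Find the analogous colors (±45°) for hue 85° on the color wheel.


Base hue: 85°
Left analog: (85 - 45) mod 360 = 40°
Right analog: (85 + 45) mod 360 = 130°
Analogous hues = 40° and 130°


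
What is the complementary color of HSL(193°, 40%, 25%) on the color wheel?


Complement = opposite side of color wheel = hue + 180°
H' = (193 + 180) mod 360 = 13°
S and L unchanged.
= HSL(13°, 40%, 25%)


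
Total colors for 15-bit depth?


Colors = 2^bits = 2^15
= 32,768 colors


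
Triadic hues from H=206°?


Triadic: equally spaced at 120° intervals
H1 = 206°
H2 = (206 + 120) mod 360 = 326°
H3 = (206 + 240) mod 360 = 86°
Triadic = 206°, 326°, 86°


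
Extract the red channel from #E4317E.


Color: #E4317E
R = E4 = 228
G = 31 = 49
B = 7E = 126
Red = 228


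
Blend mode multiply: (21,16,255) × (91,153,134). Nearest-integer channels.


Multiply: C = A×B/255, rounded to nearest integer
R: 21×91/255 = 1911/255 ≈ 7.494 → 7
G: 16×153/255 = 2448/255 ≈ 9.600 → 10
B: 255×134/255 = 34170/255 ≈ 134.000 → 134
= RGB(7, 10, 134)


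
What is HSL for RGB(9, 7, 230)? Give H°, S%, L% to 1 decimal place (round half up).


Normalize: R'=9/255≈0.0353, G'=7/255≈0.0275, B'=230/255≈0.9020
Max=230/255, Min=7/255, Δ=Max-Min=223/255
L = (Max+Min)/2 = (230+7)/510 = 237/510 = 0.46470… → L = 46.5%
L ≤ 0.5 → S = Δ/(Max+Min) = 223/(230+7) = 223/237 = 0.94092… → S = 94.1%
(the 1/255 factors cancel in S and H, so raw channel differences can be used)
Max is B' → H = 60 × ((R-G)/Δ + 4) = 60 × ((9-7)/223 + 4)
  2/223 + 4 = 0.0089… + 4 = 4.0089…
  H = 60 × 4.0089… = 240.538…° → H = 240.5°
= HSL(240.5°, 94.1%, 46.5%)


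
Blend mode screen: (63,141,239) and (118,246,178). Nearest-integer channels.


Screen: C = 255 - (255-A)×(255-B)/255, rounded to nearest integer
R: 255 - (255-63)×(255-118)/255 = 255 - 26304/255 ≈ 255 - 103.153 = 151.847 → 152
G: 255 - (255-141)×(255-246)/255 = 255 - 1026/255 ≈ 255 - 4.024 = 250.976 → 251
B: 255 - (255-239)×(255-178)/255 = 255 - 1232/255 ≈ 255 - 4.831 = 250.169 → 250
= RGB(152, 251, 250)


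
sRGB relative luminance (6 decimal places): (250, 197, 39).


Linearize each channel (sRGB transfer function): c = v/255; c_lin = c/12.92 if c ≤ 0.04045, else ((c+0.055)/1.055)^2.4
  R: 250/255 ≈ 0.980392 > 0.04045 → ((0.980392+0.055)/1.055)^2.4 ≈ 0.955973
  G: 197/255 ≈ 0.772549 > 0.04045 → ((0.772549+0.055)/1.055)^2.4 ≈ 0.558340
  B: 39/255 ≈ 0.152941 > 0.04045 → ((0.152941+0.055)/1.055)^2.4 ≈ 0.020289
R_lin = 0.955973, G_lin = 0.558340, B_lin = 0.020289
L = 0.2126×R + 0.7152×G + 0.0722×B
L = 0.2126×0.955973 + 0.7152×0.558340 + 0.0722×0.020289
L ≈ 0.604030


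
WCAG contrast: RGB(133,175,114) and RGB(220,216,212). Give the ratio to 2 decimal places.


Linearize each sRGB channel c=v/255: c/12.92 if c ≤ 0.04045 else ((c+0.055)/1.055)^2.4
L = 0.2126×R_lin + 0.7152×G_lin + 0.0722×B_lin
Color 1 (133,175,114):
  R=133: 133/255≈0.5216 > 0.04045 → ((0.5216+0.055)/1.055)^2.4 ≈ 0.23455
  G=175: 175/255≈0.6863 > 0.04045 → ((0.6863+0.055)/1.055)^2.4 ≈ 0.42869
  B=114: 114/255≈0.4471 > 0.04045 → ((0.4471+0.055)/1.055)^2.4 ≈ 0.16827
  L1 = 0.2126×0.23455 + 0.7152×0.42869 + 0.0722×0.16827 ≈ 0.36861
Color 2 (220,216,212):
  R=220: 220/255≈0.8627 > 0.04045 → ((0.8627+0.055)/1.055)^2.4 ≈ 0.71569
  G=216: 216/255≈0.8471 > 0.04045 → ((0.8471+0.055)/1.055)^2.4 ≈ 0.68669
  B=212: 212/255≈0.8314 > 0.04045 → ((0.8314+0.055)/1.055)^2.4 ≈ 0.65837
  L2 = 0.2126×0.71569 + 0.7152×0.68669 + 0.0722×0.65837 ≈ 0.69081
Lighter = 0.69081, Darker = 0.36861
Ratio = (L_lighter + 0.05) / (L_darker + 0.05)
Ratio = (0.69081 + 0.05) / (0.36861 + 0.05) = 0.74081 / 0.41861 ≈ 1.7697
Ratio ≈ 1.77:1


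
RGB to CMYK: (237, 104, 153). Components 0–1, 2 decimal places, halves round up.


R'=237/255≈0.9294, G'=104/255≈0.4078, B'=153/255≈0.6000
K = 1 - max(R',G',B') = 1 - 237/255 = 18/255 = 0.07058… → 0.07
(1-R'-K)/(1-K) simplifies to (max-R)/max with max = 237:
C = (237-237)/237 = 0/237 = 0 → 0.00
M = (237-104)/237 = 133/237 = 0.56118… → 0.56
Y = (237-153)/237 = 84/237 = 0.35443… → 0.35
= CMYK(0.00, 0.56, 0.35, 0.07)


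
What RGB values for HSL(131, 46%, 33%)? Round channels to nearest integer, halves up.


H=131°, S=0.46, L=0.33
C = (1-|2L-1|)×S = (1-|-0.34|)×0.46 = 0.3036
H' = H/60 = 131/60 ≈ 2.1833; X = C×(1-|H' mod 2 - 1|) = 0.05566
m = L - C/2 = 0.33 - 0.1518 = 0.1782
Sector ⌊H'⌋ = 2 → (R',G',B') = (0.0, 0.3036, 0.05566)
RGB = ((R'+m)×255, (G'+m)×255, (B'+m)×255) = (45.441, 122.859, 59.6343)
Round half up → RGB(45, 123, 60)


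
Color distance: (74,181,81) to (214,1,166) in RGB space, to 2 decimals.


d = √[(R₁-R₂)² + (G₁-G₂)² + (B₁-B₂)²]
d = √[(74-214)² + (181-1)² + (81-166)²]
d = √[19600 + 32400 + 7225]
d = √59225
d ≈ 243.36


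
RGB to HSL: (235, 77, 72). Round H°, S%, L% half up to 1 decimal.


Normalize: R'=235/255≈0.9216, G'=77/255≈0.3020, B'=72/255≈0.2824
Max=235/255, Min=72/255, Δ=Max-Min=163/255
L = (Max+Min)/2 = (235+72)/510 = 307/510 = 0.60196… → L = 60.2%
L > 0.5 → S = Δ/(2-Max-Min) = 163/(510-235-72) = 163/203 = 0.80295… → S = 80.3%
(the 1/255 factors cancel in S and H, so raw channel differences can be used)
Max is R' → H = 60 × (((G-B)/Δ) mod 6) = 60 × (((77-72)/163) mod 6)
  5/163 = 0.0306…
  H = 60 × 0.0306… = 1.840…° → H = 1.8°
= HSL(1.8°, 80.3%, 60.2%)


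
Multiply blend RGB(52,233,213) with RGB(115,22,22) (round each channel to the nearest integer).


Multiply: C = A×B/255, rounded to nearest integer
R: 52×115/255 = 5980/255 ≈ 23.451 → 23
G: 233×22/255 = 5126/255 ≈ 20.102 → 20
B: 213×22/255 = 4686/255 ≈ 18.376 → 18
= RGB(23, 20, 18)


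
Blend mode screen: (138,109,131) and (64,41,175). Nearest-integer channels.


Screen: C = 255 - (255-A)×(255-B)/255, rounded to nearest integer
R: 255 - (255-138)×(255-64)/255 = 255 - 22347/255 ≈ 255 - 87.635 = 167.365 → 167
G: 255 - (255-109)×(255-41)/255 = 255 - 31244/255 ≈ 255 - 122.525 = 132.475 → 132
B: 255 - (255-131)×(255-175)/255 = 255 - 9920/255 ≈ 255 - 38.902 = 216.098 → 216
= RGB(167, 132, 216)


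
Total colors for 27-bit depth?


Colors = 2^bits = 2^27
= 134,217,728 colors


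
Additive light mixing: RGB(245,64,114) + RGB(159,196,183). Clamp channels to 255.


Additive: each channel = min(255, C₁+C₂)
R: 245+159 = 404 → 255
G: 64+196 = 260 → 255
B: 114+183 = 297 → 255
= RGB(255, 255, 255)


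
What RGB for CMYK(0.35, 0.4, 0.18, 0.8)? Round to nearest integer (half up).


R = 255 × (1-C) × (1-K) = 255 × 0.65 × 0.20 = 33.15 → 33
G = 255 × (1-M) × (1-K) = 255 × 0.60 × 0.20 = 30.6 → 31
B = 255 × (1-Y) × (1-K) = 255 × 0.82 × 0.20 = 41.82 → 42
= RGB(33, 31, 42)


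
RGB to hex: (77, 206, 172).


R = 77 → 4D (hex)
G = 206 → CE (hex)
B = 172 → AC (hex)
Hex = #4DCEAC


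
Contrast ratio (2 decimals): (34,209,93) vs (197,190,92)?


Linearize each sRGB channel c=v/255: c/12.92 if c ≤ 0.04045 else ((c+0.055)/1.055)^2.4
L = 0.2126×R_lin + 0.7152×G_lin + 0.0722×B_lin
Color 1 (34,209,93):
  R=34: 34/255≈0.1333 > 0.04045 → ((0.1333+0.055)/1.055)^2.4 ≈ 0.01600
  G=209: 209/255≈0.8196 > 0.04045 → ((0.8196+0.055)/1.055)^2.4 ≈ 0.63760
  B=93: 93/255≈0.3647 > 0.04045 → ((0.3647+0.055)/1.055)^2.4 ≈ 0.10946
  L1 = 0.2126×0.01600 + 0.7152×0.63760 + 0.0722×0.10946 ≈ 0.46731
Color 2 (197,190,92):
  R=197: 197/255≈0.7725 > 0.04045 → ((0.7725+0.055)/1.055)^2.4 ≈ 0.55834
  G=190: 190/255≈0.7451 > 0.04045 → ((0.7451+0.055)/1.055)^2.4 ≈ 0.51492
  B=92: 92/255≈0.3608 > 0.04045 → ((0.3608+0.055)/1.055)^2.4 ≈ 0.10702
  L2 = 0.2126×0.55834 + 0.7152×0.51492 + 0.0722×0.10702 ≈ 0.49470
Lighter = 0.49470, Darker = 0.46731
Ratio = (L_lighter + 0.05) / (L_darker + 0.05)
Ratio = (0.49470 + 0.05) / (0.46731 + 0.05) = 0.54470 / 0.51731 ≈ 1.0529
Ratio ≈ 1.05:1


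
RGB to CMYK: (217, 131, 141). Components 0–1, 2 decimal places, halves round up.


R'=217/255≈0.8510, G'=131/255≈0.5137, B'=141/255≈0.5529
K = 1 - max(R',G',B') = 1 - 217/255 = 38/255 = 0.14901… → 0.15
(1-R'-K)/(1-K) simplifies to (max-R)/max with max = 217:
C = (217-217)/217 = 0/217 = 0 → 0.00
M = (217-131)/217 = 86/217 = 0.39631… → 0.40
Y = (217-141)/217 = 76/217 = 0.35023… → 0.35
= CMYK(0.00, 0.40, 0.35, 0.15)


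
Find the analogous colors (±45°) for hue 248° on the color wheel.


Base hue: 248°
Left analog: (248 - 45) mod 360 = 203°
Right analog: (248 + 45) mod 360 = 293°
Analogous hues = 203° and 293°


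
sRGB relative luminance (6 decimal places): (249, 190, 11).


Linearize each channel (sRGB transfer function): c = v/255; c_lin = c/12.92 if c ≤ 0.04045, else ((c+0.055)/1.055)^2.4
  R: 249/255 ≈ 0.976471 > 0.04045 → ((0.976471+0.055)/1.055)^2.4 ≈ 0.947307
  G: 190/255 ≈ 0.745098 > 0.04045 → ((0.745098+0.055)/1.055)^2.4 ≈ 0.514918
  B: 11/255 ≈ 0.043137 > 0.04045 → ((0.043137+0.055)/1.055)^2.4 ≈ 0.003347
R_lin = 0.947307, G_lin = 0.514918, B_lin = 0.003347
L = 0.2126×R + 0.7152×G + 0.0722×B
L = 0.2126×0.947307 + 0.7152×0.514918 + 0.0722×0.003347
L ≈ 0.569908


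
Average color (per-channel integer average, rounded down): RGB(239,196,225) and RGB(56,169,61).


Midpoint: each channel = ⌊(C₁+C₂)/2⌋
R: ⌊(239+56)/2⌋ = 147
G: ⌊(196+169)/2⌋ = 182
B: ⌊(225+61)/2⌋ = 143
= RGB(147, 182, 143)


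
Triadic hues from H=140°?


Triadic: equally spaced at 120° intervals
H1 = 140°
H2 = (140 + 120) mod 360 = 260°
H3 = (140 + 240) mod 360 = 20°
Triadic = 140°, 260°, 20°


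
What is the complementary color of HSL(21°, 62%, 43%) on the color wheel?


Complement = opposite side of color wheel = hue + 180°
H' = (21 + 180) mod 360 = 201°
S and L unchanged.
= HSL(201°, 62%, 43%)


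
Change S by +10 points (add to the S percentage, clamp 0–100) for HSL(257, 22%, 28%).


Original S = 22%
Adjustment = +10 percentage points
New S = 22 + (10) = 32
Clamp to [0, 100] → 32
= HSL(257°, 32%, 28%)


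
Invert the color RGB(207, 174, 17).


Invert: (255-R, 255-G, 255-B)
R: 255-207 = 48
G: 255-174 = 81
B: 255-17 = 238
= RGB(48, 81, 238)


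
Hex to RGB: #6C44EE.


6C → 108 (R)
44 → 68 (G)
EE → 238 (B)
= RGB(108, 68, 238)


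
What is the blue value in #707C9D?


Color: #707C9D
R = 70 = 112
G = 7C = 124
B = 9D = 157
Blue = 157


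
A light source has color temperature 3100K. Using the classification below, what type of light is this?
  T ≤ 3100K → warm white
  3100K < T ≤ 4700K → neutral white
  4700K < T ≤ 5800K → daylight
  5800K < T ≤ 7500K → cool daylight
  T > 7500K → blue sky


Temperature: 3100K
3100K ≤ 3100K → warm white
Classification: warm white


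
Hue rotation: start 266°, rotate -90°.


New hue = (H + rotation) mod 360
New hue = (266 -90) mod 360
= 176 mod 360
= 176°


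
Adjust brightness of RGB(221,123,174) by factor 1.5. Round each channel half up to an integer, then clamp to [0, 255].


Multiply each channel by 1.5, round half up, clamp to [0, 255]
R: 221×1.5 = 331.5 → round → 332 → clamp → 255
G: 123×1.5 = 184.5 → round → 185
B: 174×1.5 = 261 → clamp → 255
= RGB(255, 185, 255)


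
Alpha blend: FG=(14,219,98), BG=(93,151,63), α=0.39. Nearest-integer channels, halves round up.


C = α×F + (1-α)×B, with 1-α = 0.61
R: 0.39×14 + 0.61×93 = 5.46 + 56.73 = 62.19 → 62
G: 0.39×219 + 0.61×151 = 85.41 + 92.11 = 177.52 → 178
B: 0.39×98 + 0.61×63 = 38.22 + 38.43 = 76.65 → 77
= RGB(62, 178, 77)


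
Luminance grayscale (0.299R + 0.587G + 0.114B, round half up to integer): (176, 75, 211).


Gray = 0.299×R + 0.587×G + 0.114×B
Gray = 0.299×176 + 0.587×75 + 0.114×211
Gray = 52.624 + 44.025 + 24.054
Gray = 120.703 → round half up → 121
Gray = 121


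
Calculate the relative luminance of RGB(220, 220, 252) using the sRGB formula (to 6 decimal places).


Linearize each channel (sRGB transfer function): c = v/255; c_lin = c/12.92 if c ≤ 0.04045, else ((c+0.055)/1.055)^2.4
  R: 220/255 ≈ 0.862745 > 0.04045 → ((0.862745+0.055)/1.055)^2.4 ≈ 0.715694
  G: 220/255 ≈ 0.862745 > 0.04045 → ((0.862745+0.055)/1.055)^2.4 ≈ 0.715694
  B: 252/255 ≈ 0.988235 > 0.04045 → ((0.988235+0.055)/1.055)^2.4 ≈ 0.973445
R_lin = 0.715694, G_lin = 0.715694, B_lin = 0.973445
L = 0.2126×R + 0.7152×G + 0.0722×B
L = 0.2126×0.715694 + 0.7152×0.715694 + 0.0722×0.973445
L ≈ 0.734303


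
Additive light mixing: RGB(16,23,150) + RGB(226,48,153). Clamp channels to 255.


Additive: each channel = min(255, C₁+C₂)
R: 16+226 = 242 → 242
G: 23+48 = 71 → 71
B: 150+153 = 303 → 255
= RGB(242, 71, 255)


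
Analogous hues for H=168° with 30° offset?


Base hue: 168°
Left analog: (168 - 30) mod 360 = 138°
Right analog: (168 + 30) mod 360 = 198°
Analogous hues = 138° and 198°


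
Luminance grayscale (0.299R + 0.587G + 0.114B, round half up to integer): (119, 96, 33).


Gray = 0.299×R + 0.587×G + 0.114×B
Gray = 0.299×119 + 0.587×96 + 0.114×33
Gray = 35.581 + 56.352 + 3.762
Gray = 95.695 → round half up → 96
Gray = 96


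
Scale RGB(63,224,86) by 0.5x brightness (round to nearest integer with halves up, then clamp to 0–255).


Multiply each channel by 0.5, round half up, clamp to [0, 255]
R: 63×0.5 = 31.5 → round → 32
G: 224×0.5 = 112
B: 86×0.5 = 43
= RGB(32, 112, 43)


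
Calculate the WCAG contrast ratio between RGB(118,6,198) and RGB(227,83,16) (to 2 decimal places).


Linearize each sRGB channel c=v/255: c/12.92 if c ≤ 0.04045 else ((c+0.055)/1.055)^2.4
L = 0.2126×R_lin + 0.7152×G_lin + 0.0722×B_lin
Color 1 (118,6,198):
  R=118: 118/255≈0.4627 > 0.04045 → ((0.4627+0.055)/1.055)^2.4 ≈ 0.18116
  G=6: 6/255≈0.0235 ≤ 0.04045 → 0.0235/12.92 ≈ 0.00182
  B=198: 198/255≈0.7765 > 0.04045 → ((0.7765+0.055)/1.055)^2.4 ≈ 0.56471
  L1 = 0.2126×0.18116 + 0.7152×0.00182 + 0.0722×0.56471 ≈ 0.08059
Color 2 (227,83,16):
  R=227: 227/255≈0.8902 > 0.04045 → ((0.8902+0.055)/1.055)^2.4 ≈ 0.76815
  G=83: 83/255≈0.3255 > 0.04045 → ((0.3255+0.055)/1.055)^2.4 ≈ 0.08650
  B=16: 16/255≈0.0627 > 0.04045 → ((0.0627+0.055)/1.055)^2.4 ≈ 0.00518
  L2 = 0.2126×0.76815 + 0.7152×0.08650 + 0.0722×0.00518 ≈ 0.22555
Lighter = 0.22555, Darker = 0.08059
Ratio = (L_lighter + 0.05) / (L_darker + 0.05)
Ratio = (0.22555 + 0.05) / (0.08059 + 0.05) = 0.27555 / 0.13059 ≈ 2.1100
Ratio ≈ 2.11:1


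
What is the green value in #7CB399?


Color: #7CB399
R = 7C = 124
G = B3 = 179
B = 99 = 153
Green = 179


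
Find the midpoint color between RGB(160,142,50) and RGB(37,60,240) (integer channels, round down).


Midpoint: each channel = ⌊(C₁+C₂)/2⌋
R: ⌊(160+37)/2⌋ = 98
G: ⌊(142+60)/2⌋ = 101
B: ⌊(50+240)/2⌋ = 145
= RGB(98, 101, 145)


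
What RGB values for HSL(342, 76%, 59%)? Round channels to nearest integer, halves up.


H=342°, S=0.76, L=0.59
C = (1-|2L-1|)×S = (1-|0.18|)×0.76 = 0.6232
H' = H/60 = 342/60 ≈ 5.7000; X = C×(1-|H' mod 2 - 1|) = 0.18696
m = L - C/2 = 0.59 - 0.3116 = 0.2784
Sector ⌊H'⌋ = 5 → (R',G',B') = (0.6232, 0.0, 0.18696)
RGB = ((R'+m)×255, (G'+m)×255, (B'+m)×255) = (229.908, 70.992, 118.6668)
Round half up → RGB(230, 71, 119)


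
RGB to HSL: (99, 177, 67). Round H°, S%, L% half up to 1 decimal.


Normalize: R'=99/255≈0.3882, G'=177/255≈0.6941, B'=67/255≈0.2627
Max=177/255, Min=67/255, Δ=Max-Min=110/255
L = (Max+Min)/2 = (177+67)/510 = 244/510 = 0.47843… → L = 47.8%
L ≤ 0.5 → S = Δ/(Max+Min) = 110/(177+67) = 110/244 = 0.45081… → S = 45.1%
(the 1/255 factors cancel in S and H, so raw channel differences can be used)
Max is G' → H = 60 × ((B-R)/Δ + 2) = 60 × ((67-99)/110 + 2)
  -32/110 + 2 = -0.2909… + 2 = 1.7090…
  H = 60 × 1.7090… = 102.545…° → H = 102.5°
= HSL(102.5°, 45.1%, 47.8%)


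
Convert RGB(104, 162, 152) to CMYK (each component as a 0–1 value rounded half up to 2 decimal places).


R'=104/255≈0.4078, G'=162/255≈0.6353, B'=152/255≈0.5961
K = 1 - max(R',G',B') = 1 - 162/255 = 93/255 = 0.36470… → 0.36
(1-R'-K)/(1-K) simplifies to (max-R)/max with max = 162:
C = (162-104)/162 = 58/162 = 0.35802… → 0.36
M = (162-162)/162 = 0/162 = 0 → 0.00
Y = (162-152)/162 = 10/162 = 0.06172… → 0.06
= CMYK(0.36, 0.00, 0.06, 0.36)


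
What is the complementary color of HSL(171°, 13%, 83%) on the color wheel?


Complement = opposite side of color wheel = hue + 180°
H' = (171 + 180) mod 360 = 351°
S and L unchanged.
= HSL(351°, 13%, 83%)


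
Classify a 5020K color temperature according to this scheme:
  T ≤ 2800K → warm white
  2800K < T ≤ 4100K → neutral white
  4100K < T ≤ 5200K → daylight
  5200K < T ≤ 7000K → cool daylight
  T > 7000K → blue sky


Temperature: 5020K
4100K < 5020K ≤ 5200K → daylight
Classification: daylight
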